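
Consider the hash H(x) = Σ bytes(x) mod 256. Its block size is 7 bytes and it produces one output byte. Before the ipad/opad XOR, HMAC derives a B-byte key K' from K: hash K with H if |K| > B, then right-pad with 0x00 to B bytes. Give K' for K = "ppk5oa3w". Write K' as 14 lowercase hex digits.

|K| = 8 > B = 7, so first hash the key.
H(K): sum = 112+112+107+53+111+97+51+119 = 762; mod 256 = 250 → fa.
Zero-pad H(K) = fa to 7 bytes: K' = fa 00 00 00 00 00 00.

fa000000000000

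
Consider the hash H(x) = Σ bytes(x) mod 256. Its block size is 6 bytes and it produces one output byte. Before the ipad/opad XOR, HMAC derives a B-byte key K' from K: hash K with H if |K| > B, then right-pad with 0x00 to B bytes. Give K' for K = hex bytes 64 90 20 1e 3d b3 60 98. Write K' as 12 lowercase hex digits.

1a0000000000

|K| = 8 > B = 6, so first hash the key.
H(K): sum = 100+144+32+30+61+179+96+152 = 794; mod 256 = 26 → 1a.
Zero-pad H(K) = 1a to 6 bytes: K' = 1a 00 00 00 00 00.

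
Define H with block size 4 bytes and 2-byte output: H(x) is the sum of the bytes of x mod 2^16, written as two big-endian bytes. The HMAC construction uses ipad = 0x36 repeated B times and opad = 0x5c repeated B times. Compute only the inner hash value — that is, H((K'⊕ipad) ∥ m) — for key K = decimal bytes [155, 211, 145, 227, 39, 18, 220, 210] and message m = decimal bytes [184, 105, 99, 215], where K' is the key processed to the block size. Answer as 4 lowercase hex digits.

Key decimal bytes [155, 211, 145, 227, 39, 18, 220, 210] = 9b d3 91 e3 27 12 dc d2 is 8 bytes > B = 4, so hash it first: H(key) = 04 c9, then zero-pad to 4 bytes: K' = 04 c9 00 00.
K' ⊕ ipad = 32 ff 36 36.
Inner input = 32 ff 36 36 ∥ b8 69 63 d7.
Inner hash: sum = 50+255+54+54+184+105+99+215 = 1016 → 03 f8.

03f8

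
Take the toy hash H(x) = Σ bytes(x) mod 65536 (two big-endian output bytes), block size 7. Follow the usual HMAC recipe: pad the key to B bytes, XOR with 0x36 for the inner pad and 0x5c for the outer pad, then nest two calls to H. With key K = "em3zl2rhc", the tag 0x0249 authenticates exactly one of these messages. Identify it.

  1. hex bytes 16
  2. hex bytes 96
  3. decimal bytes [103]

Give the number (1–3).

3

Key "em3zl2rhc" = 65 6d 33 7a 6c 32 72 68 63 is 9 bytes > B = 7, so hash it first: H(key) = 03 5a, then zero-pad to 7 bytes: K' = 03 5a 00 00 00 00 00.
K' ⊕ ipad = 35 6c 36 36 36 36 36; K' ⊕ opad = 5f 06 5c 5c 5c 5c 5c.
m1: inner = H(35 6c 36 36 36 36 36 16) = 01 c5; tag = H(5f 06 5c 5c 5c 5c 5c 01 c5) = 02f7
m2: inner = H(35 6c 36 36 36 36 36 96) = 02 45; tag = H(5f 06 5c 5c 5c 5c 5c 02 45) = 0278
m3: inner = H(35 6c 36 36 36 36 36 67) = 02 16; tag = H(5f 06 5c 5c 5c 5c 5c 02 16) = 0249 ← matches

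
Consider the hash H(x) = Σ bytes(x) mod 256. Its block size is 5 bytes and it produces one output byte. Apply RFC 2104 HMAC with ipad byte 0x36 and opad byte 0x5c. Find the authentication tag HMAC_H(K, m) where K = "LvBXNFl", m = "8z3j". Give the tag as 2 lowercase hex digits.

Key "LvBXNFl" = 4c 76 42 58 4e 46 6c is 7 bytes > B = 5, so hash it first: H(key) = 5c, then zero-pad to 5 bytes: K' = 5c 00 00 00 00.
K' ⊕ ipad = 6a 36 36 36 36.  K' ⊕ opad = 00 5c 5c 5c 5c.
Inner input = (K'⊕ipad) ∥ m = 6a 36 36 36 36 ∥ 38 7a 33 6a.
Inner hash: sum = 106+54+54+54+54+56+122+51+106 = 657; mod 256 = 145 → 91.
Outer input = (K'⊕opad) ∥ inner = 00 5c 5c 5c 5c ∥ 91.
Outer hash (tag): sum = 0+92+92+92+92+145 = 513; mod 256 = 1 → 01.

01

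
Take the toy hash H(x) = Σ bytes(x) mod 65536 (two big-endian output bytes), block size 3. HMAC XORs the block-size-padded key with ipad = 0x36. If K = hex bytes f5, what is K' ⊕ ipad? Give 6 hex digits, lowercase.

c33636

Key hex bytes f5 is 1 byte ≤ B = 3; zero-pad to 3 bytes: K' = f5 00 00.
XOR each byte with 0x36: f5⊕36=c3, 00⊕36=36, 00⊕36=36.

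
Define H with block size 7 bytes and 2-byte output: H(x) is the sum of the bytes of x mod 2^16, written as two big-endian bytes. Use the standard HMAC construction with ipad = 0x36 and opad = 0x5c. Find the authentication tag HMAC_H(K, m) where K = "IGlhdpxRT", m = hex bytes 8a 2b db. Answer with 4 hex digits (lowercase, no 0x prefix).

026b

Key "IGlhdpxRT" = 49 47 6c 68 64 70 78 52 54 is 9 bytes > B = 7, so hash it first: H(key) = 03 56, then zero-pad to 7 bytes: K' = 03 56 00 00 00 00 00.
K' ⊕ ipad = 35 60 36 36 36 36 36.  K' ⊕ opad = 5f 0a 5c 5c 5c 5c 5c.
Inner input = (K'⊕ipad) ∥ m = 35 60 36 36 36 36 36 ∥ 8a 2b db.
Inner hash: sum = 53+96+54+54+54+54+54+138+43+219 = 819 → 03 33.
Outer input = (K'⊕opad) ∥ inner = 5f 0a 5c 5c 5c 5c 5c ∥ 03 33.
Outer hash (tag): sum = 95+10+92+92+92+92+92+3+51 = 619 → 02 6b.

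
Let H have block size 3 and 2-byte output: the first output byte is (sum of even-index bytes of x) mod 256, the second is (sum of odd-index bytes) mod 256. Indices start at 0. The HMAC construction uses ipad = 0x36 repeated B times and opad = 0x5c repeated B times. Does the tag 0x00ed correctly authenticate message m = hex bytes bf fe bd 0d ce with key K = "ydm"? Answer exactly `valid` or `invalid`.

invalid

Key "ydm" = 79 64 6d is exactly B = 3 bytes: K' = 79 64 6d.
K' ⊕ ipad = 4f 52 5b; K' ⊕ opad = 25 38 31.
Inner hash: even-index sum = 437 mod 256 = 181; odd-index sum = 668 mod 256 = 156 → b5 9c.
Outer hash (recomputed tag): even-index sum = 242 mod 256 = 242; odd-index sum = 237 mod 256 = 237 → f2 ed.
Recomputed tag = f2ed; claimed = 00ed → mismatch.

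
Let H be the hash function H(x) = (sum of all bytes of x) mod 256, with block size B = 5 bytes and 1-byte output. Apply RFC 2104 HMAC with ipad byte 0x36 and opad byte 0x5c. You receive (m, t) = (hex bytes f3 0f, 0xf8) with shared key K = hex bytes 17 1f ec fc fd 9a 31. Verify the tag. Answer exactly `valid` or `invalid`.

Key hex bytes 17 1f ec fc fd 9a 31 is 7 bytes > B = 5, so hash it first: H(key) = e6, then zero-pad to 5 bytes: K' = e6 00 00 00 00.
K' ⊕ ipad = d0 36 36 36 36; K' ⊕ opad = ba 5c 5c 5c 5c.
Inner hash: sum = 208+54+54+54+54+243+15 = 682; mod 256 = 170 → aa.
Outer hash (recomputed tag): sum = 186+92+92+92+92+170 = 724; mod 256 = 212 → d4.
Recomputed tag = d4; claimed = f8 → mismatch.

invalid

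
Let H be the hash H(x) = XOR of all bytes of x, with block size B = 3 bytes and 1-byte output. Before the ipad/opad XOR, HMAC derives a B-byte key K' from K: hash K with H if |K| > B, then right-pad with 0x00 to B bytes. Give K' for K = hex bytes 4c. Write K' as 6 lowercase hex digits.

Key hex bytes 4c is 1 byte ≤ B = 3; zero-pad to 3 bytes: K' = 4c 00 00.

4c0000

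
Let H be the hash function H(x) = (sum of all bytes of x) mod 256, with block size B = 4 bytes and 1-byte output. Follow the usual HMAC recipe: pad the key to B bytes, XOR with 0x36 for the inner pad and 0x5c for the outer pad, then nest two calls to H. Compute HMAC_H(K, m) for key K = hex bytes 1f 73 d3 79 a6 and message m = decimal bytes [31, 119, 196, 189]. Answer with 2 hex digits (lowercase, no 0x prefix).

57

Key hex bytes 1f 73 d3 79 a6 is 5 bytes > B = 4, so hash it first: H(key) = 84, then zero-pad to 4 bytes: K' = 84 00 00 00.
K' ⊕ ipad = b2 36 36 36.  K' ⊕ opad = d8 5c 5c 5c.
Inner input = (K'⊕ipad) ∥ m = b2 36 36 36 ∥ 1f 77 c4 bd.
Inner hash: sum = 178+54+54+54+31+119+196+189 = 875; mod 256 = 107 → 6b.
Outer input = (K'⊕opad) ∥ inner = d8 5c 5c 5c ∥ 6b.
Outer hash (tag): sum = 216+92+92+92+107 = 599; mod 256 = 87 → 57.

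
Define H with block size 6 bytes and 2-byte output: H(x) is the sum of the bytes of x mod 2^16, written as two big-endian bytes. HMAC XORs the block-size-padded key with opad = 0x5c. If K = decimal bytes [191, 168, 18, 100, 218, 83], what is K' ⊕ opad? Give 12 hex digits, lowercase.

e3f44e38860f

Key decimal bytes [191, 168, 18, 100, 218, 83] = bf a8 12 64 da 53 is exactly B = 6 bytes: K' = bf a8 12 64 da 53.
XOR each byte with 0x5c: bf⊕5c=e3, a8⊕5c=f4, 12⊕5c=4e, 64⊕5c=38, da⊕5c=86, 53⊕5c=0f.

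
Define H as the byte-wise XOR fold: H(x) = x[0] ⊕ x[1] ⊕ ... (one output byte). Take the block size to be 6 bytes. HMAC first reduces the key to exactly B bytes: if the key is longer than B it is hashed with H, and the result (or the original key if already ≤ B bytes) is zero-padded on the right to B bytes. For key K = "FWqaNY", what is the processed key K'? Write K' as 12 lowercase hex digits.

465771614e59

Key "FWqaNY" = 46 57 71 61 4e 59 is exactly B = 6 bytes: K' = 46 57 71 61 4e 59.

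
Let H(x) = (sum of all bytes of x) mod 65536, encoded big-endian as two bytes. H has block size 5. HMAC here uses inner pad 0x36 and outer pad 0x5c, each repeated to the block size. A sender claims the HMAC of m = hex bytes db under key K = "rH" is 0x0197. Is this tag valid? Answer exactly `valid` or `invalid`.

valid

Key "rH" = 72 48 is 2 bytes ≤ B = 5; zero-pad to 5 bytes: K' = 72 48 00 00 00.
K' ⊕ ipad = 44 7e 36 36 36; K' ⊕ opad = 2e 14 5c 5c 5c.
Inner hash: sum = 68+126+54+54+54+219 = 575 → 02 3f.
Outer hash (recomputed tag): sum = 46+20+92+92+92+2+63 = 407 → 01 97.
Recomputed tag = 0197; claimed = 0197 → match.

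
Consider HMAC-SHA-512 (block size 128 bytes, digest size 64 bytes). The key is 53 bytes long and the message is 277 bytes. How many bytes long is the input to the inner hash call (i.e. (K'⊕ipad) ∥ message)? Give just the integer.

Key is 53 ≤ 128 bytes, zero-padded: |K'| = 128.
Inner input = (K'⊕ipad) ∥ m → 128 + 277 = 405 bytes.

405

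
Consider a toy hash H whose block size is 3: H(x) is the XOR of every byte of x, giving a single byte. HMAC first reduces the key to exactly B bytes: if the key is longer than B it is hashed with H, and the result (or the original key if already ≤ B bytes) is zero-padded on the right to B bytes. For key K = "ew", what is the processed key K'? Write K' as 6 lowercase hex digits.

657700

Key "ew" = 65 77 is 2 bytes ≤ B = 3; zero-pad to 3 bytes: K' = 65 77 00.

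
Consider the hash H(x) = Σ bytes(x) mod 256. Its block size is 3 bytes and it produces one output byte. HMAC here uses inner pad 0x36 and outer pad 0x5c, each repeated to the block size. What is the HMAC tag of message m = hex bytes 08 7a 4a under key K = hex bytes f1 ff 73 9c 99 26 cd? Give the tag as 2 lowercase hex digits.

Key hex bytes f1 ff 73 9c 99 26 cd is 7 bytes > B = 3, so hash it first: H(key) = 8b, then zero-pad to 3 bytes: K' = 8b 00 00.
K' ⊕ ipad = bd 36 36.  K' ⊕ opad = d7 5c 5c.
Inner input = (K'⊕ipad) ∥ m = bd 36 36 ∥ 08 7a 4a.
Inner hash: sum = 189+54+54+8+122+74 = 501; mod 256 = 245 → f5.
Outer input = (K'⊕opad) ∥ inner = d7 5c 5c ∥ f5.
Outer hash (tag): sum = 215+92+92+245 = 644; mod 256 = 132 → 84.

84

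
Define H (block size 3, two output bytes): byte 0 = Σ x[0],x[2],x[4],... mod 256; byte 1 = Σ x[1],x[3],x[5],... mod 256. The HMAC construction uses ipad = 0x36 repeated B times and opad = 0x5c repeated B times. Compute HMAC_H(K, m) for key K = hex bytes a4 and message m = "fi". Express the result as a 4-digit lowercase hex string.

f08d

Key hex bytes a4 is 1 byte ≤ B = 3; zero-pad to 3 bytes: K' = a4 00 00.
K' ⊕ ipad = 92 36 36.  K' ⊕ opad = f8 5c 5c.
Inner input = (K'⊕ipad) ∥ m = 92 36 36 ∥ 66 69.
Inner hash: even-index sum = 305 mod 256 = 49; odd-index sum = 156 mod 256 = 156 → 31 9c.
Outer input = (K'⊕opad) ∥ inner = f8 5c 5c ∥ 31 9c.
Outer hash (tag): even-index sum = 496 mod 256 = 240; odd-index sum = 141 mod 256 = 141 → f0 8d.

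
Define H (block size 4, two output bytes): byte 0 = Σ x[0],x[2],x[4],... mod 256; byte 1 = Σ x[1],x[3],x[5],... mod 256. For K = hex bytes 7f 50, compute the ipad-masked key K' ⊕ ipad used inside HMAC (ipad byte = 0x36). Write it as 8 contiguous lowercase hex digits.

Key hex bytes 7f 50 is 2 bytes ≤ B = 4; zero-pad to 4 bytes: K' = 7f 50 00 00.
XOR each byte with 0x36: 7f⊕36=49, 50⊕36=66, 00⊕36=36, 00⊕36=36.

49663636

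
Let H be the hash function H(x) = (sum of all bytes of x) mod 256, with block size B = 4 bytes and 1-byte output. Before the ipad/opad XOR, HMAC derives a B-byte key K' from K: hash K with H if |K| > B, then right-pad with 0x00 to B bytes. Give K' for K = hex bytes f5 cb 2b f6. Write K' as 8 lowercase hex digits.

Key hex bytes f5 cb 2b f6 is exactly B = 4 bytes: K' = f5 cb 2b f6.

f5cb2bf6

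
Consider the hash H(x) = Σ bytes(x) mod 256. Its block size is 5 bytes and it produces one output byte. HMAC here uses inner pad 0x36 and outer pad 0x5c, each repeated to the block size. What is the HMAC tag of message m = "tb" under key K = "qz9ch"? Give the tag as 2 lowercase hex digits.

56

Key "qz9ch" = 71 7a 39 63 68 is exactly B = 5 bytes: K' = 71 7a 39 63 68.
K' ⊕ ipad = 47 4c 0f 55 5e.  K' ⊕ opad = 2d 26 65 3f 34.
Inner input = (K'⊕ipad) ∥ m = 47 4c 0f 55 5e ∥ 74 62.
Inner hash: sum = 71+76+15+85+94+116+98 = 555; mod 256 = 43 → 2b.
Outer input = (K'⊕opad) ∥ inner = 2d 26 65 3f 34 ∥ 2b.
Outer hash (tag): sum = 45+38+101+63+52+43 = 342; mod 256 = 86 → 56.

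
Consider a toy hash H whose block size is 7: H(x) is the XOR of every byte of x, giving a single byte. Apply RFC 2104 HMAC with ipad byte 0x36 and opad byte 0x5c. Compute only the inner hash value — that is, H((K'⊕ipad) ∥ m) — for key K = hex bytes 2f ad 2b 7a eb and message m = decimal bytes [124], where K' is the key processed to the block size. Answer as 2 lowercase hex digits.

72

Key hex bytes 2f ad 2b 7a eb is 5 bytes ≤ B = 7; zero-pad to 7 bytes: K' = 2f ad 2b 7a eb 00 00.
K' ⊕ ipad = 19 9b 1d 4c dd 36 36.
Inner input = 19 9b 1d 4c dd 36 36 ∥ 7c.
Inner hash: XOR 19⊕9b⊕1d⊕4c⊕dd⊕36⊕36⊕7c = 72.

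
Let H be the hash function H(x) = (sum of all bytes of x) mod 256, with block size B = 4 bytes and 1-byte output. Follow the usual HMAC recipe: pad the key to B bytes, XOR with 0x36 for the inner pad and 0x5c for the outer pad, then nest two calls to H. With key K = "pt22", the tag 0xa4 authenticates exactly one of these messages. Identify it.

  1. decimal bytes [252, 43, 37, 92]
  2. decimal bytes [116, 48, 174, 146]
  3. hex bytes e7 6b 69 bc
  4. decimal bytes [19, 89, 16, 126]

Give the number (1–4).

2

Key "pt22" = 70 74 32 32 is exactly B = 4 bytes: K' = 70 74 32 32.
K' ⊕ ipad = 46 42 04 04; K' ⊕ opad = 2c 28 6e 6e.
m1: inner = H(46 42 04 04 fc 2b 25 5c) = 38; tag = H(2c 28 6e 6e 38) = 68
m2: inner = H(46 42 04 04 74 30 ae 92) = 74; tag = H(2c 28 6e 6e 74) = a4 ← matches
m3: inner = H(46 42 04 04 e7 6b 69 bc) = 07; tag = H(2c 28 6e 6e 07) = 37
m4: inner = H(46 42 04 04 13 59 10 7e) = 8a; tag = H(2c 28 6e 6e 8a) = ba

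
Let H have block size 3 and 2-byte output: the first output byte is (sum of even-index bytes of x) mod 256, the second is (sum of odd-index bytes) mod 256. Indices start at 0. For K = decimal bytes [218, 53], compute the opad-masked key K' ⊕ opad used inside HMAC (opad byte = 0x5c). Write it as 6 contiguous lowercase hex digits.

86695c

Key decimal bytes [218, 53] = da 35 is 2 bytes ≤ B = 3; zero-pad to 3 bytes: K' = da 35 00.
XOR each byte with 0x5c: da⊕5c=86, 35⊕5c=69, 00⊕5c=5c.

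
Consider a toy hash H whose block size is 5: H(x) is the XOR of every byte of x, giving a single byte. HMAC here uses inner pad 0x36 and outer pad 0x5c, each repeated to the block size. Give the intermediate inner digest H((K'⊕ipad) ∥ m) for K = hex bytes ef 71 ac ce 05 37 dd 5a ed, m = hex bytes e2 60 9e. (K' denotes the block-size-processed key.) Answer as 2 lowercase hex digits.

8e

Key hex bytes ef 71 ac ce 05 37 dd 5a ed is 9 bytes > B = 5, so hash it first: H(key) = a4, then zero-pad to 5 bytes: K' = a4 00 00 00 00.
K' ⊕ ipad = 92 36 36 36 36.
Inner input = 92 36 36 36 36 ∥ e2 60 9e.
Inner hash: XOR 92⊕36⊕36⊕36⊕36⊕e2⊕60⊕9e = 8e.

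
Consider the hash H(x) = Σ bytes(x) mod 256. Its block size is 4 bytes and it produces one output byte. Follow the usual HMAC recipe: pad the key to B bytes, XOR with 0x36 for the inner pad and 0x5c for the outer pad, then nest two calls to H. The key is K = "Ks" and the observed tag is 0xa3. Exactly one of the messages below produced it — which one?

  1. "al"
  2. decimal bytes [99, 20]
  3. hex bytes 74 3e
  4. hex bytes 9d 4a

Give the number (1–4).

Key "Ks" = 4b 73 is 2 bytes ≤ B = 4; zero-pad to 4 bytes: K' = 4b 73 00 00.
K' ⊕ ipad = 7d 45 36 36; K' ⊕ opad = 17 2f 5c 5c.
m1: inner = H(7d 45 36 36 61 6c) = fb; tag = H(17 2f 5c 5c fb) = f9
m2: inner = H(7d 45 36 36 63 14) = a5; tag = H(17 2f 5c 5c a5) = a3 ← matches
m3: inner = H(7d 45 36 36 74 3e) = e0; tag = H(17 2f 5c 5c e0) = de
m4: inner = H(7d 45 36 36 9d 4a) = 15; tag = H(17 2f 5c 5c 15) = 13

2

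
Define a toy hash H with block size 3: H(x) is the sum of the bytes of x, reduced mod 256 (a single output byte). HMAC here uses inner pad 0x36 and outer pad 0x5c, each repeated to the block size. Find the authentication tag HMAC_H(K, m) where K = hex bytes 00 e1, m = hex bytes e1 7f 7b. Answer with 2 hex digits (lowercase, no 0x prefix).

93

Key hex bytes 00 e1 is 2 bytes ≤ B = 3; zero-pad to 3 bytes: K' = 00 e1 00.
K' ⊕ ipad = 36 d7 36.  K' ⊕ opad = 5c bd 5c.
Inner input = (K'⊕ipad) ∥ m = 36 d7 36 ∥ e1 7f 7b.
Inner hash: sum = 54+215+54+225+127+123 = 798; mod 256 = 30 → 1e.
Outer input = (K'⊕opad) ∥ inner = 5c bd 5c ∥ 1e.
Outer hash (tag): sum = 92+189+92+30 = 403; mod 256 = 147 → 93.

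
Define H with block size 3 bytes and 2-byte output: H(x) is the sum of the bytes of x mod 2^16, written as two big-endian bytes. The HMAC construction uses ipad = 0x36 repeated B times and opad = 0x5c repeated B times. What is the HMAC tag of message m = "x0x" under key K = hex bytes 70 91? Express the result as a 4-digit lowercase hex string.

Key hex bytes 70 91 is 2 bytes ≤ B = 3; zero-pad to 3 bytes: K' = 70 91 00.
K' ⊕ ipad = 46 a7 36.  K' ⊕ opad = 2c cd 5c.
Inner input = (K'⊕ipad) ∥ m = 46 a7 36 ∥ 78 30 78.
Inner hash: sum = 70+167+54+120+48+120 = 579 → 02 43.
Outer input = (K'⊕opad) ∥ inner = 2c cd 5c ∥ 02 43.
Outer hash (tag): sum = 44+205+92+2+67 = 410 → 01 9a.

019a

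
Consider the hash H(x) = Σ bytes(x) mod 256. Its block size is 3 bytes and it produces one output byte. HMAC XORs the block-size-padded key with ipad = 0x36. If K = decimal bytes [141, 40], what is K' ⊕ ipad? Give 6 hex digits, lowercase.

Key decimal bytes [141, 40] = 8d 28 is 2 bytes ≤ B = 3; zero-pad to 3 bytes: K' = 8d 28 00.
XOR each byte with 0x36: 8d⊕36=bb, 28⊕36=1e, 00⊕36=36.

bb1e36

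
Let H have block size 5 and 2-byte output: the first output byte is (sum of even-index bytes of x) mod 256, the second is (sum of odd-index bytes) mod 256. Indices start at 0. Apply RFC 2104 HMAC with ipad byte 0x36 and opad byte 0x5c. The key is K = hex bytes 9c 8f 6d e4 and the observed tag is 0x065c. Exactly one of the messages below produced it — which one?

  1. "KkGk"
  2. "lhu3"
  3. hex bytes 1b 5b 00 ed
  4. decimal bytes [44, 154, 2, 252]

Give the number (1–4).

Key hex bytes 9c 8f 6d e4 is 4 bytes ≤ B = 5; zero-pad to 5 bytes: K' = 9c 8f 6d e4 00.
K' ⊕ ipad = aa b9 5b d2 36; K' ⊕ opad = c0 d3 31 b8 5c.
m1: inner = H(aa b9 5b d2 36 4b 6b 47 6b) = 11 1d; tag = H(c0 d3 31 b8 5c 11 1d) = 6a9c
m2: inner = H(aa b9 5b d2 36 6c 68 75 33) = d6 6c; tag = H(c0 d3 31 b8 5c d6 6c) = b961
m3: inner = H(aa b9 5b d2 36 1b 5b 00 ed) = 83 a6; tag = H(c0 d3 31 b8 5c 83 a6) = f30e
m4: inner = H(aa b9 5b d2 36 2c 9a 02 fc) = d1 b9; tag = H(c0 d3 31 b8 5c d1 b9) = 065c ← matches

4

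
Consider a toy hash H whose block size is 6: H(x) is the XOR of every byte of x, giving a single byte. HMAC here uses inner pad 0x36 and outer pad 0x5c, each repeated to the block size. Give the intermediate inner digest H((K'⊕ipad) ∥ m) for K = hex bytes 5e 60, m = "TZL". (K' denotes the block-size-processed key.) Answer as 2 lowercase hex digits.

Key hex bytes 5e 60 is 2 bytes ≤ B = 6; zero-pad to 6 bytes: K' = 5e 60 00 00 00 00.
K' ⊕ ipad = 68 56 36 36 36 36.
Inner input = 68 56 36 36 36 36 ∥ 54 5a 4c.
Inner hash: XOR 68⊕56⊕36⊕36⊕36⊕36⊕54⊕5a⊕4c = 7c.

7c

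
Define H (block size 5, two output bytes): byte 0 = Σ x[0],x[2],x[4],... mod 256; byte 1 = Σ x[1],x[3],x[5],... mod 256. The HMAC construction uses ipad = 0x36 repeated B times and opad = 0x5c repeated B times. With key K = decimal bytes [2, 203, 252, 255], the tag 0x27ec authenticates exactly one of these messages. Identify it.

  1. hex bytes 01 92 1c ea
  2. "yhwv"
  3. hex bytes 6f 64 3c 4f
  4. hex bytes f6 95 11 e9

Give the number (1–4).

Key decimal bytes [2, 203, 252, 255] = 02 cb fc ff is 4 bytes ≤ B = 5; zero-pad to 5 bytes: K' = 02 cb fc ff 00.
K' ⊕ ipad = 34 fd ca c9 36; K' ⊕ opad = 5e 97 a0 a3 5c.
m1: inner = H(34 fd ca c9 36 01 92 1c ea) = b0 e3; tag = H(5e 97 a0 a3 5c b0 e3) = 3dea
m2: inner = H(34 fd ca c9 36 79 68 77 76) = 12 b6; tag = H(5e 97 a0 a3 5c 12 b6) = 104c
m3: inner = H(34 fd ca c9 36 6f 64 3c 4f) = e7 71; tag = H(5e 97 a0 a3 5c e7 71) = cb21
m4: inner = H(34 fd ca c9 36 f6 95 11 e9) = b2 cd; tag = H(5e 97 a0 a3 5c b2 cd) = 27ec ← matches

4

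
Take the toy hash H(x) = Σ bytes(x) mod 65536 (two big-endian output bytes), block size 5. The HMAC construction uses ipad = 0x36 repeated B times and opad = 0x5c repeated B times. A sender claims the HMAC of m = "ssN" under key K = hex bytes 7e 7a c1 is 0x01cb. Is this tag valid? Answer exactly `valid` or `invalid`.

valid

Key hex bytes 7e 7a c1 is 3 bytes ≤ B = 5; zero-pad to 5 bytes: K' = 7e 7a c1 00 00.
K' ⊕ ipad = 48 4c f7 36 36; K' ⊕ opad = 22 26 9d 5c 5c.
Inner hash: sum = 72+76+247+54+54+115+115+78 = 811 → 03 2b.
Outer hash (recomputed tag): sum = 34+38+157+92+92+3+43 = 459 → 01 cb.
Recomputed tag = 01cb; claimed = 01cb → match.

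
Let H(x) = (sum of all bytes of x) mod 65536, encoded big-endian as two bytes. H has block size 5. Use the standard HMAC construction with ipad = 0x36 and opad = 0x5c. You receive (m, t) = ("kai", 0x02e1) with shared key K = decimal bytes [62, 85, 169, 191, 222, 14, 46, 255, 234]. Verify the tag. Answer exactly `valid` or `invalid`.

valid

Key decimal bytes [62, 85, 169, 191, 222, 14, 46, 255, 234] = 3e 55 a9 bf de 0e 2e ff ea is 9 bytes > B = 5, so hash it first: H(key) = 04 fe, then zero-pad to 5 bytes: K' = 04 fe 00 00 00.
K' ⊕ ipad = 32 c8 36 36 36; K' ⊕ opad = 58 a2 5c 5c 5c.
Inner hash: sum = 50+200+54+54+54+107+97+105 = 721 → 02 d1.
Outer hash (recomputed tag): sum = 88+162+92+92+92+2+209 = 737 → 02 e1.
Recomputed tag = 02e1; claimed = 02e1 → match.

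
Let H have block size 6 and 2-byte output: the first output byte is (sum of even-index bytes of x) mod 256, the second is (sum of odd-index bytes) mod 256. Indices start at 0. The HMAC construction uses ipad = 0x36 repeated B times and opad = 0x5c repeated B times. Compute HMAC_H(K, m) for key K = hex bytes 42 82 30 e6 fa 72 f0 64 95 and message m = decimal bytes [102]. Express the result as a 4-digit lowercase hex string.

Key hex bytes 42 82 30 e6 fa 72 f0 64 95 is 9 bytes > B = 6, so hash it first: H(key) = f1 3e, then zero-pad to 6 bytes: K' = f1 3e 00 00 00 00.
K' ⊕ ipad = c7 08 36 36 36 36.  K' ⊕ opad = ad 62 5c 5c 5c 5c.
Inner input = (K'⊕ipad) ∥ m = c7 08 36 36 36 36 ∥ 66.
Inner hash: even-index sum = 409 mod 256 = 153; odd-index sum = 116 mod 256 = 116 → 99 74.
Outer input = (K'⊕opad) ∥ inner = ad 62 5c 5c 5c 5c ∥ 99 74.
Outer hash (tag): even-index sum = 510 mod 256 = 254; odd-index sum = 398 mod 256 = 142 → fe 8e.

fe8e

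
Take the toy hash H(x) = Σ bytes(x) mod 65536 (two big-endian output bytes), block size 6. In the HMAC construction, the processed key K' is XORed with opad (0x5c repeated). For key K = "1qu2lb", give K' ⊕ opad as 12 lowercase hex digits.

6d2d296e303e

Key "1qu2lb" = 31 71 75 32 6c 62 is exactly B = 6 bytes: K' = 31 71 75 32 6c 62.
XOR each byte with 0x5c: 31⊕5c=6d, 71⊕5c=2d, 75⊕5c=29, 32⊕5c=6e, 6c⊕5c=30, 62⊕5c=3e.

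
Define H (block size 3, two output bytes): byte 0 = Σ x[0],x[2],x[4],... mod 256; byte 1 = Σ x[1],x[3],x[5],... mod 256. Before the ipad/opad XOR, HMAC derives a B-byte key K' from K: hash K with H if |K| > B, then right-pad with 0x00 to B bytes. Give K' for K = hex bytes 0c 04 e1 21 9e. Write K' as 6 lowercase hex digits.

|K| = 5 > B = 3, so first hash the key.
H(K): even-index sum = 395 mod 256 = 139; odd-index sum = 37 mod 256 = 37 → 8b 25.
Zero-pad H(K) = 8b 25 to 3 bytes: K' = 8b 25 00.

8b2500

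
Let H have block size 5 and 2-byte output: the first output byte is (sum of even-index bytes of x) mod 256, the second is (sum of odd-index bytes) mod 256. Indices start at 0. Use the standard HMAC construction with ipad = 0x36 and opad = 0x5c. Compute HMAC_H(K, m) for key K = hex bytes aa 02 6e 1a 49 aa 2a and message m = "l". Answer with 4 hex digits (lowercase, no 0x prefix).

Key hex bytes aa 02 6e 1a 49 aa 2a is 7 bytes > B = 5, so hash it first: H(key) = 8b c6, then zero-pad to 5 bytes: K' = 8b c6 00 00 00.
K' ⊕ ipad = bd f0 36 36 36.  K' ⊕ opad = d7 9a 5c 5c 5c.
Inner input = (K'⊕ipad) ∥ m = bd f0 36 36 36 ∥ 6c.
Inner hash: even-index sum = 297 mod 256 = 41; odd-index sum = 402 mod 256 = 146 → 29 92.
Outer input = (K'⊕opad) ∥ inner = d7 9a 5c 5c 5c ∥ 29 92.
Outer hash (tag): even-index sum = 545 mod 256 = 33; odd-index sum = 287 mod 256 = 31 → 21 1f.

211f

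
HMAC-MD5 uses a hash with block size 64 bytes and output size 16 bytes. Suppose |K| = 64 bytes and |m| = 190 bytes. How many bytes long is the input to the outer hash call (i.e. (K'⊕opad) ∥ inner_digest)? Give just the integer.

80

Key is 64 ≤ 64 bytes, zero-padded: |K'| = 64.
Outer input = (K'⊕opad) ∥ H(inner) → 64 + 16 = 80 bytes.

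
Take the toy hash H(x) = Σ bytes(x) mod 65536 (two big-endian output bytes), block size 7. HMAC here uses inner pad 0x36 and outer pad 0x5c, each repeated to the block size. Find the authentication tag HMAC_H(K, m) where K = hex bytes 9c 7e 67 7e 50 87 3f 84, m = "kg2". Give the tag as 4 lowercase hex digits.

Key hex bytes 9c 7e 67 7e 50 87 3f 84 is 8 bytes > B = 7, so hash it first: H(key) = 03 99, then zero-pad to 7 bytes: K' = 03 99 00 00 00 00 00.
K' ⊕ ipad = 35 af 36 36 36 36 36.  K' ⊕ opad = 5f c5 5c 5c 5c 5c 5c.
Inner input = (K'⊕ipad) ∥ m = 35 af 36 36 36 36 36 ∥ 6b 67 32.
Inner hash: sum = 53+175+54+54+54+54+54+107+103+50 = 758 → 02 f6.
Outer input = (K'⊕opad) ∥ inner = 5f c5 5c 5c 5c 5c 5c ∥ 02 f6.
Outer hash (tag): sum = 95+197+92+92+92+92+92+2+246 = 1000 → 03 e8.

03e8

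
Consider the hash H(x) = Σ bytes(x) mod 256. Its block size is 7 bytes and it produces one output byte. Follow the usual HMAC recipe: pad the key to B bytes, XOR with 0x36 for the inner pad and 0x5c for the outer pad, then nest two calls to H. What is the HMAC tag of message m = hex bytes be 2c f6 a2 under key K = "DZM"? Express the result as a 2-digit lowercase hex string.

Key "DZM" = 44 5a 4d is 3 bytes ≤ B = 7; zero-pad to 7 bytes: K' = 44 5a 4d 00 00 00 00.
K' ⊕ ipad = 72 6c 7b 36 36 36 36.  K' ⊕ opad = 18 06 11 5c 5c 5c 5c.
Inner input = (K'⊕ipad) ∥ m = 72 6c 7b 36 36 36 36 ∥ be 2c f6 a2.
Inner hash: sum = 114+108+123+54+54+54+54+190+44+246+162 = 1203; mod 256 = 179 → b3.
Outer input = (K'⊕opad) ∥ inner = 18 06 11 5c 5c 5c 5c ∥ b3.
Outer hash (tag): sum = 24+6+17+92+92+92+92+179 = 594; mod 256 = 82 → 52.

52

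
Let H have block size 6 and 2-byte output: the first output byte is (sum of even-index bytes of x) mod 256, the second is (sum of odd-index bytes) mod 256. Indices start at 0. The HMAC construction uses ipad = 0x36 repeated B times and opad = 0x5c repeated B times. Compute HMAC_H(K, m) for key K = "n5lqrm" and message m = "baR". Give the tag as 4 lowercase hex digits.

3acd

Key "n5lqrm" = 6e 35 6c 71 72 6d is exactly B = 6 bytes: K' = 6e 35 6c 71 72 6d.
K' ⊕ ipad = 58 03 5a 47 44 5b.  K' ⊕ opad = 32 69 30 2d 2e 31.
Inner input = (K'⊕ipad) ∥ m = 58 03 5a 47 44 5b ∥ 62 61 52.
Inner hash: even-index sum = 426 mod 256 = 170; odd-index sum = 262 mod 256 = 6 → aa 06.
Outer input = (K'⊕opad) ∥ inner = 32 69 30 2d 2e 31 ∥ aa 06.
Outer hash (tag): even-index sum = 314 mod 256 = 58; odd-index sum = 205 mod 256 = 205 → 3a cd.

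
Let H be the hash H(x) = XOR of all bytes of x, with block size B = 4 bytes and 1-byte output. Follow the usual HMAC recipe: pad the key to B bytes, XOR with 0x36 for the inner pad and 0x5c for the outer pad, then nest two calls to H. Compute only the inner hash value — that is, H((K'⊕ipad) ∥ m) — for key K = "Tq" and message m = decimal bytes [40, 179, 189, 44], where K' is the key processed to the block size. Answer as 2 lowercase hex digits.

Key "Tq" = 54 71 is 2 bytes ≤ B = 4; zero-pad to 4 bytes: K' = 54 71 00 00.
K' ⊕ ipad = 62 47 36 36.
Inner input = 62 47 36 36 ∥ 28 b3 bd 2c.
Inner hash: XOR 62⊕47⊕36⊕36⊕28⊕b3⊕bd⊕2c = 2f.

2f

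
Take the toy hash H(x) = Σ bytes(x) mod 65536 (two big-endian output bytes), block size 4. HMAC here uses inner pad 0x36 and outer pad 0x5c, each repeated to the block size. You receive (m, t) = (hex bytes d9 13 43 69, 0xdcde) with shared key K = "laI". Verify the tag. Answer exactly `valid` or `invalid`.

Key "laI" = 6c 61 49 is 3 bytes ≤ B = 4; zero-pad to 4 bytes: K' = 6c 61 49 00.
K' ⊕ ipad = 5a 57 7f 36; K' ⊕ opad = 30 3d 15 5c.
Inner hash: sum = 90+87+127+54+217+19+67+105 = 766 → 02 fe.
Outer hash (recomputed tag): sum = 48+61+21+92+2+254 = 478 → 01 de.
Recomputed tag = 01de; claimed = dcde → mismatch.

invalid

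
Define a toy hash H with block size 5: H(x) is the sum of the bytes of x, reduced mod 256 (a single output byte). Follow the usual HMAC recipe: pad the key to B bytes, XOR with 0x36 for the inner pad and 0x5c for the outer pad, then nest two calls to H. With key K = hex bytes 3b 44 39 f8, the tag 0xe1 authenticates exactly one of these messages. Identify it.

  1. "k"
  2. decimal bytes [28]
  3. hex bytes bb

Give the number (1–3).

Key hex bytes 3b 44 39 f8 is 4 bytes ≤ B = 5; zero-pad to 5 bytes: K' = 3b 44 39 f8 00.
K' ⊕ ipad = 0d 72 0f ce 36; K' ⊕ opad = 67 18 65 a4 5c.
m1: inner = H(0d 72 0f ce 36 6b) = fd; tag = H(67 18 65 a4 5c fd) = e1 ← matches
m2: inner = H(0d 72 0f ce 36 1c) = ae; tag = H(67 18 65 a4 5c ae) = 92
m3: inner = H(0d 72 0f ce 36 bb) = 4d; tag = H(67 18 65 a4 5c 4d) = 31

1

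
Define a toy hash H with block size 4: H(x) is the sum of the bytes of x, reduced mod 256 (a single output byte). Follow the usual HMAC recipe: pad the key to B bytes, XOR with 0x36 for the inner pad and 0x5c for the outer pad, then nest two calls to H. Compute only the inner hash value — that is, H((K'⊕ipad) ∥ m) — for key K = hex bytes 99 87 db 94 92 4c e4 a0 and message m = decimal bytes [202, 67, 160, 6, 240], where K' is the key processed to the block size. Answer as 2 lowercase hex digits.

0c

Key hex bytes 99 87 db 94 92 4c e4 a0 is 8 bytes > B = 4, so hash it first: H(key) = f1, then zero-pad to 4 bytes: K' = f1 00 00 00.
K' ⊕ ipad = c7 36 36 36.
Inner input = c7 36 36 36 ∥ ca 43 a0 06 f0.
Inner hash: sum = 199+54+54+54+202+67+160+6+240 = 1036; mod 256 = 12 → 0c.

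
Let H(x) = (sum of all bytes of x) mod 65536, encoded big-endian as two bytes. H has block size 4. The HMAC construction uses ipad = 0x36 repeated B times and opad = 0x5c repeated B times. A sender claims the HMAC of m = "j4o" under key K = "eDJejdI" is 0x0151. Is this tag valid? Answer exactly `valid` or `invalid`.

valid

Key "eDJejdI" = 65 44 4a 65 6a 64 49 is 7 bytes > B = 4, so hash it first: H(key) = 02 6f, then zero-pad to 4 bytes: K' = 02 6f 00 00.
K' ⊕ ipad = 34 59 36 36; K' ⊕ opad = 5e 33 5c 5c.
Inner hash: sum = 52+89+54+54+106+52+111 = 518 → 02 06.
Outer hash (recomputed tag): sum = 94+51+92+92+2+6 = 337 → 01 51.
Recomputed tag = 0151; claimed = 0151 → match.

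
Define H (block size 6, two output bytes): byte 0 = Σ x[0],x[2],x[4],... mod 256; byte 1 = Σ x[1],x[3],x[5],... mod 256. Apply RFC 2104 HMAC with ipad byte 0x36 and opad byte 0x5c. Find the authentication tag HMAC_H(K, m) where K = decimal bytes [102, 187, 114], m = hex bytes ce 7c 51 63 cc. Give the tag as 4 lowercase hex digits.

Key decimal bytes [102, 187, 114] = 66 bb 72 is 3 bytes ≤ B = 6; zero-pad to 6 bytes: K' = 66 bb 72 00 00 00.
K' ⊕ ipad = 50 8d 44 36 36 36.  K' ⊕ opad = 3a e7 2e 5c 5c 5c.
Inner input = (K'⊕ipad) ∥ m = 50 8d 44 36 36 36 ∥ ce 7c 51 63 cc.
Inner hash: even-index sum = 693 mod 256 = 181; odd-index sum = 472 mod 256 = 216 → b5 d8.
Outer input = (K'⊕opad) ∥ inner = 3a e7 2e 5c 5c 5c ∥ b5 d8.
Outer hash (tag): even-index sum = 377 mod 256 = 121; odd-index sum = 631 mod 256 = 119 → 79 77.

7977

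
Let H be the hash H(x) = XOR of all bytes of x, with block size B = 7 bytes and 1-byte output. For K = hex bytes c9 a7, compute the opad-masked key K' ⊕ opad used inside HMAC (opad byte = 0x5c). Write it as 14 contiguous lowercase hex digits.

95fb5c5c5c5c5c

Key hex bytes c9 a7 is 2 bytes ≤ B = 7; zero-pad to 7 bytes: K' = c9 a7 00 00 00 00 00.
XOR each byte with 0x5c: c9⊕5c=95, a7⊕5c=fb, 00⊕5c=5c, 00⊕5c=5c, 00⊕5c=5c, 00⊕5c=5c, 00⊕5c=5c.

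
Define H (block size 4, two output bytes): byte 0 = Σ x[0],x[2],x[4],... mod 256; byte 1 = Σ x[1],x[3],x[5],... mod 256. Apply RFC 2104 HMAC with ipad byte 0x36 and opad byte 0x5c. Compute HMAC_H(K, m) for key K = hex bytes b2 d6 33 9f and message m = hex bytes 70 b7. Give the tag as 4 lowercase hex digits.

Key hex bytes b2 d6 33 9f is exactly B = 4 bytes: K' = b2 d6 33 9f.
K' ⊕ ipad = 84 e0 05 a9.  K' ⊕ opad = ee 8a 6f c3.
Inner input = (K'⊕ipad) ∥ m = 84 e0 05 a9 ∥ 70 b7.
Inner hash: even-index sum = 249 mod 256 = 249; odd-index sum = 576 mod 256 = 64 → f9 40.
Outer input = (K'⊕opad) ∥ inner = ee 8a 6f c3 ∥ f9 40.
Outer hash (tag): even-index sum = 598 mod 256 = 86; odd-index sum = 397 mod 256 = 141 → 56 8d.

568d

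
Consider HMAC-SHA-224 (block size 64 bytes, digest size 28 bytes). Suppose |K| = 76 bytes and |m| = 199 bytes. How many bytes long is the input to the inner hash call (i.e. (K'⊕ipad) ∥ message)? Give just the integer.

263

Key is 76 > 64 bytes, so it is hashed to 28 bytes then zero-padded to 64: |K'| = 64.
Inner input = (K'⊕ipad) ∥ m → 64 + 199 = 263 bytes.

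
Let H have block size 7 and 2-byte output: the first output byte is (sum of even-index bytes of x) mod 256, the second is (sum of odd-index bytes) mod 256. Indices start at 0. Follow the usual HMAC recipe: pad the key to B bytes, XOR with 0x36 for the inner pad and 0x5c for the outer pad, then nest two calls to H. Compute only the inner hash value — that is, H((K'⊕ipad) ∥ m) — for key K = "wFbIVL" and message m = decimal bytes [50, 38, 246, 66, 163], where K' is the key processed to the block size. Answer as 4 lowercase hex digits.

9334

Key "wFbIVL" = 77 46 62 49 56 4c is 6 bytes ≤ B = 7; zero-pad to 7 bytes: K' = 77 46 62 49 56 4c 00.
K' ⊕ ipad = 41 70 54 7f 60 7a 36.
Inner input = 41 70 54 7f 60 7a 36 ∥ 32 26 f6 42 a3.
Inner hash: even-index sum = 403 mod 256 = 147; odd-index sum = 820 mod 256 = 52 → 93 34.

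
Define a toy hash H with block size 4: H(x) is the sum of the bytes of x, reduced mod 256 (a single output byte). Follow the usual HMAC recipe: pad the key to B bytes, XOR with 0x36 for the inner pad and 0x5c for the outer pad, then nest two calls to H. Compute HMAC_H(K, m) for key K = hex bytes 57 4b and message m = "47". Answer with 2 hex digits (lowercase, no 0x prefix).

Key hex bytes 57 4b is 2 bytes ≤ B = 4; zero-pad to 4 bytes: K' = 57 4b 00 00.
K' ⊕ ipad = 61 7d 36 36.  K' ⊕ opad = 0b 17 5c 5c.
Inner input = (K'⊕ipad) ∥ m = 61 7d 36 36 ∥ 34 37.
Inner hash: sum = 97+125+54+54+52+55 = 437; mod 256 = 181 → b5.
Outer input = (K'⊕opad) ∥ inner = 0b 17 5c 5c ∥ b5.
Outer hash (tag): sum = 11+23+92+92+181 = 399; mod 256 = 143 → 8f.

8f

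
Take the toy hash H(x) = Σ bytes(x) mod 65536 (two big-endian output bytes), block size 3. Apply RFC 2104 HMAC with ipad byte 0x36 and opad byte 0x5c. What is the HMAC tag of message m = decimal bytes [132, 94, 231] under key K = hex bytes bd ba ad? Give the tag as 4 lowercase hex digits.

0336

Key hex bytes bd ba ad is exactly B = 3 bytes: K' = bd ba ad.
K' ⊕ ipad = 8b 8c 9b.  K' ⊕ opad = e1 e6 f1.
Inner input = (K'⊕ipad) ∥ m = 8b 8c 9b ∥ 84 5e e7.
Inner hash: sum = 139+140+155+132+94+231 = 891 → 03 7b.
Outer input = (K'⊕opad) ∥ inner = e1 e6 f1 ∥ 03 7b.
Outer hash (tag): sum = 225+230+241+3+123 = 822 → 03 36.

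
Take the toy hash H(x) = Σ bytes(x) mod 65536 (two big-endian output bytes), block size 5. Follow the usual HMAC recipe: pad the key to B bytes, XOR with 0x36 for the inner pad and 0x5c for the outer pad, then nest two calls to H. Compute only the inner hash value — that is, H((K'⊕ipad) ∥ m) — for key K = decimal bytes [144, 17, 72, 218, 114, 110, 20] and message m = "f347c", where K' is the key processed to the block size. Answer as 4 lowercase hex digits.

02be

Key decimal bytes [144, 17, 72, 218, 114, 110, 20] = 90 11 48 da 72 6e 14 is 7 bytes > B = 5, so hash it first: H(key) = 02 b7, then zero-pad to 5 bytes: K' = 02 b7 00 00 00.
K' ⊕ ipad = 34 81 36 36 36.
Inner input = 34 81 36 36 36 ∥ 66 33 34 37 63.
Inner hash: sum = 52+129+54+54+54+102+51+52+55+99 = 702 → 02 be.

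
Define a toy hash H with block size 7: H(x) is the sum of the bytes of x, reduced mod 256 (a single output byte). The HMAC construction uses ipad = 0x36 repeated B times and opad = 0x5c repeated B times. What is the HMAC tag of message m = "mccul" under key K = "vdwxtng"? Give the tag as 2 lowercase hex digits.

66

Key "vdwxtng" = 76 64 77 78 74 6e 67 is exactly B = 7 bytes: K' = 76 64 77 78 74 6e 67.
K' ⊕ ipad = 40 52 41 4e 42 58 51.  K' ⊕ opad = 2a 38 2b 24 28 32 3b.
Inner input = (K'⊕ipad) ∥ m = 40 52 41 4e 42 58 51 ∥ 6d 63 63 75 6c.
Inner hash: sum = 64+82+65+78+66+88+81+109+99+99+117+108 = 1056; mod 256 = 32 → 20.
Outer input = (K'⊕opad) ∥ inner = 2a 38 2b 24 28 32 3b ∥ 20.
Outer hash (tag): sum = 42+56+43+36+40+50+59+32 = 358; mod 256 = 102 → 66.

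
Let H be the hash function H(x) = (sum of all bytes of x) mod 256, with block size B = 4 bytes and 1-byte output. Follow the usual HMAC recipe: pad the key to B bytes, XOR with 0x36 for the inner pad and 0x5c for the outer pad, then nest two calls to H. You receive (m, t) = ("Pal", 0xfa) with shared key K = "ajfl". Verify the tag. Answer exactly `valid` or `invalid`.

invalid

Key "ajfl" = 61 6a 66 6c is exactly B = 4 bytes: K' = 61 6a 66 6c.
K' ⊕ ipad = 57 5c 50 5a; K' ⊕ opad = 3d 36 3a 30.
Inner hash: sum = 87+92+80+90+80+97+108 = 634; mod 256 = 122 → 7a.
Outer hash (recomputed tag): sum = 61+54+58+48+122 = 343; mod 256 = 87 → 57.
Recomputed tag = 57; claimed = fa → mismatch.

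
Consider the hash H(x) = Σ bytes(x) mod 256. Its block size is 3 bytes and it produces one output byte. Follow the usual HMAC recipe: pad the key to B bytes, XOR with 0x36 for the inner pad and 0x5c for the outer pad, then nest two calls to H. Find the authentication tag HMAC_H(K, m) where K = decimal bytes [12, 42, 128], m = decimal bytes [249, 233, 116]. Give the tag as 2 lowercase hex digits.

04

Key decimal bytes [12, 42, 128] = 0c 2a 80 is exactly B = 3 bytes: K' = 0c 2a 80.
K' ⊕ ipad = 3a 1c b6.  K' ⊕ opad = 50 76 dc.
Inner input = (K'⊕ipad) ∥ m = 3a 1c b6 ∥ f9 e9 74.
Inner hash: sum = 58+28+182+249+233+116 = 866; mod 256 = 98 → 62.
Outer input = (K'⊕opad) ∥ inner = 50 76 dc ∥ 62.
Outer hash (tag): sum = 80+118+220+98 = 516; mod 256 = 4 → 04.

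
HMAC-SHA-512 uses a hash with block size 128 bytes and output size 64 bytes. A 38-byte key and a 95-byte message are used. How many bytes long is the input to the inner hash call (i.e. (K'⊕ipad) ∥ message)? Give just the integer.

223

Key is 38 ≤ 128 bytes, zero-padded: |K'| = 128.
Inner input = (K'⊕ipad) ∥ m → 128 + 95 = 223 bytes.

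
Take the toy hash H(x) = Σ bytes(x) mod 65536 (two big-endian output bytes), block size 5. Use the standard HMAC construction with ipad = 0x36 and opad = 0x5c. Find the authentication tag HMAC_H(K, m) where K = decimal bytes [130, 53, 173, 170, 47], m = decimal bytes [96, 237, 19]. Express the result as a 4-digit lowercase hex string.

040b

Key decimal bytes [130, 53, 173, 170, 47] = 82 35 ad aa 2f is exactly B = 5 bytes: K' = 82 35 ad aa 2f.
K' ⊕ ipad = b4 03 9b 9c 19.  K' ⊕ opad = de 69 f1 f6 73.
Inner input = (K'⊕ipad) ∥ m = b4 03 9b 9c 19 ∥ 60 ed 13.
Inner hash: sum = 180+3+155+156+25+96+237+19 = 871 → 03 67.
Outer input = (K'⊕opad) ∥ inner = de 69 f1 f6 73 ∥ 03 67.
Outer hash (tag): sum = 222+105+241+246+115+3+103 = 1035 → 04 0b.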